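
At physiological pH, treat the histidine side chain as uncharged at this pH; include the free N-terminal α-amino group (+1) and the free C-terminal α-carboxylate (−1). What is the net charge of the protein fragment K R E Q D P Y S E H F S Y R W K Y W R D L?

+1

The side chains ionized at physiological pH are Lys/Arg (+1) and Asp/Glu (−1); with His treated as neutral, nothing else contributes.
Positive (K, R): K1, R2, R14, K16, R19 → +5.
Negative (D, E): E3, D5, E9, D20 → −4.
The N-terminus (+1) and C-terminus (−1) cancel.
Net charge = (+5) + (−4) = +1.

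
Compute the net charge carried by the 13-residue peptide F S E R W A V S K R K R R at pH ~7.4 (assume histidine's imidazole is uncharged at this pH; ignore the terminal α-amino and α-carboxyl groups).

+5

The side chains ionized at physiological pH are Lys/Arg (+1) and Asp/Glu (−1); with His treated as neutral, nothing else contributes.
Positive (K, R): R4, K9, R10, K11, R12, R13 → +6.
Negative (D, E): E3 → −1.
Net charge = (+6) + (−1) = +5.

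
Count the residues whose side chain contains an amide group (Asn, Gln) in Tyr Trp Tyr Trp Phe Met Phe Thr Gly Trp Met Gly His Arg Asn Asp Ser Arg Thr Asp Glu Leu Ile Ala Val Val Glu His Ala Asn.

2

Matching residues: Asn15, Asn30.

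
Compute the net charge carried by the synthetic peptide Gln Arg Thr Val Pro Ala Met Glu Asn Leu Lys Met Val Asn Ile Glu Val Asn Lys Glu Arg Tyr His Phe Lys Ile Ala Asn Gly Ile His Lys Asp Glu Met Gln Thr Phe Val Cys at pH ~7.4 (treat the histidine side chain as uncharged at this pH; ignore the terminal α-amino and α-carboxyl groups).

+1

At pH ~7.4 the Lys and Arg side chains are protonated (+1), the Asp and Glu side chains are deprotonated (−1), and with His taken as neutral all other side chains carry no charge.
Positive (K, R): Arg2, Lys11, Lys19, Arg21, Lys25, Lys32 → +6.
Negative (D, E): Glu8, Glu16, Glu20, Asp33, Glu34 → −5.
Net charge = (+6) + (−5) = +1.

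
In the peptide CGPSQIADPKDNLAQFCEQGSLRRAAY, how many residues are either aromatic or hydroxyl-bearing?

4

Aromatic: F, W, Y. Hydroxyl-bearing: S, T, Y.
Aromatic residues here: F16, Y27 (2).
Hydroxyl-bearing residues here: S4, S21, Y27 (3).
Y is in both groups, so the 1 Y residue must not be double-counted.
Total = 2 + 3 − 1 = 4.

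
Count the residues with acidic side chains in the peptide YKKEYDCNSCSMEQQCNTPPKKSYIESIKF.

Only D (aspartate) and E (glutamate) carry a side-chain carboxylic acid.
Matching residues: E4, D6, E13, E26.

4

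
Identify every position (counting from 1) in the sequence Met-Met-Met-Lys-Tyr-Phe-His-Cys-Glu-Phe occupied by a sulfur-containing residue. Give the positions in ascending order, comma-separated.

1, 2, 3, 8

Matching residues: Met1, Met2, Met3, Cys8.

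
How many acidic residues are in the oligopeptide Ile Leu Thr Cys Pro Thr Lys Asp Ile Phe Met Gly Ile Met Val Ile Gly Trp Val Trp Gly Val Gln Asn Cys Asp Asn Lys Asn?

2

Only D (aspartate) and E (glutamate) carry a side-chain carboxylic acid.
Matching residues: Asp8, Asp26.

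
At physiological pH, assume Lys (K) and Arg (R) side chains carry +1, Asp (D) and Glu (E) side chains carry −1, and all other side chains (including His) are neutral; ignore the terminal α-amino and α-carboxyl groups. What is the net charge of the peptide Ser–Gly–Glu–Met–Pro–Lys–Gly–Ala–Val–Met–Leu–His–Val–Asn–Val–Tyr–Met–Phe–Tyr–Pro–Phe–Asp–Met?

-1

Positive (K, R): Lys6 → +1.
Negative (D, E): Glu3, Asp22 → −2.
Net charge = (+1) + (−2) = −1.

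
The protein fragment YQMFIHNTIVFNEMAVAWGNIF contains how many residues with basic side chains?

1

The basic amino acids are Lys (K), Arg (R), and His (H).
Matching residues: H6.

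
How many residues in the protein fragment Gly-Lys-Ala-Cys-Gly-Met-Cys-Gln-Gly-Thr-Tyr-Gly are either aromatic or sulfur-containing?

Aromatic: F, W, Y. Sulfur-containing: C, M.
Aromatic residues here: Tyr11 (1).
Sulfur-containing residues here: Cys4, Met6, Cys7 (3).
The two groups share no amino acid, so total = 1 + 3 = 4.

4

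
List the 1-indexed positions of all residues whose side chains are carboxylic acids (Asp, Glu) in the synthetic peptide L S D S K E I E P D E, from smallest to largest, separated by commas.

3, 6, 8, 10, 11

Matching residues: D3, E6, E8, D10, E11.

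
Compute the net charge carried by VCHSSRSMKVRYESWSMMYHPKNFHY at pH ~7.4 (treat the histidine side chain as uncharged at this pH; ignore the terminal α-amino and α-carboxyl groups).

+3

The side chains ionized at physiological pH are Lys/Arg (+1) and Asp/Glu (−1); with His treated as neutral, nothing else contributes.
Positive (K, R): R6, K9, R11, K22 → +4.
Negative (D, E): E13 → −1.
Net charge = (+4) + (−1) = +3.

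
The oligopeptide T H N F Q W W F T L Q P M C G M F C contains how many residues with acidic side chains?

0

The acidic residues are Asp (D) and Glu (E), whose side chains end in a carboxylate group.
None of the 18 residues belong to this group.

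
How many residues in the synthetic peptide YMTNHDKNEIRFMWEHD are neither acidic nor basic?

Acidic: D, E. Basic: K, R, H. All other residues are neither.
Matching residues: Y1, M2, T3, N4, N8, I10, F12, M13, W14.

9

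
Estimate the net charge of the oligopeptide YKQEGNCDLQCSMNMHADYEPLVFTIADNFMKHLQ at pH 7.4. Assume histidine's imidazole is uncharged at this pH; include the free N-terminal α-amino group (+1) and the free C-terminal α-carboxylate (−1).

-3

The side chains ionized at physiological pH are Lys/Arg (+1) and Asp/Glu (−1); with His treated as neutral, nothing else contributes.
Positive (K, R): K2, K32 → +2.
Negative (D, E): E4, D8, D18, E20, D28 → −5.
The N-terminus (+1) and C-terminus (−1) cancel.
Net charge = (+2) + (−5) = −3.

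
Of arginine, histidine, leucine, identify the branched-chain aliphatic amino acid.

leucine

The BCAAs are Val, Leu, and Ile — aliphatic side chains with a branch point.
Of the listed options, only leucine belongs to this group.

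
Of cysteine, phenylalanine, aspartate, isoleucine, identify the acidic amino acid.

aspartate

Only D (aspartate) and E (glutamate) carry a side-chain carboxylic acid.
Of the listed options, only aspartate belongs to this group.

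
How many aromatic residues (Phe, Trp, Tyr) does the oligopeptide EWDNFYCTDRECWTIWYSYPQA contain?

7

Matching residues: W2, F5, Y6, W13, W16, Y17, Y19.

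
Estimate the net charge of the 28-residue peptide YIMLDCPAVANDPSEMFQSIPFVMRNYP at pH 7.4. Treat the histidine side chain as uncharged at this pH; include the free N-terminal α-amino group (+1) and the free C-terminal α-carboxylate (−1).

At pH ~7.4 the Lys and Arg side chains are protonated (+1), the Asp and Glu side chains are deprotonated (−1), and with His taken as neutral all other side chains carry no charge.
Positive (K, R): R25 → +1.
Negative (D, E): D5, D12, E15 → −3.
The N-terminus (+1) and C-terminus (−1) cancel.
Net charge = (+1) + (−3) = −2.

-2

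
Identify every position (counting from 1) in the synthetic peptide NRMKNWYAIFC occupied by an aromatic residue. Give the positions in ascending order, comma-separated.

6, 7, 10

The aromatic amino acids are Phe (F, benzyl), Trp (W, indole), and Tyr (Y, phenol).
Matching residues: W6, Y7, F10.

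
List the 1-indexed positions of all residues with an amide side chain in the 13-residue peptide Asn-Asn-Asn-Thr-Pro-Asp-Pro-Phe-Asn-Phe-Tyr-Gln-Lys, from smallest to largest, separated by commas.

Asparagine (N) and glutamine (Q) have uncharged amide side chains.
Matching residues: Asn1, Asn2, Asn3, Asn9, Gln12.

1, 2, 3, 9, 12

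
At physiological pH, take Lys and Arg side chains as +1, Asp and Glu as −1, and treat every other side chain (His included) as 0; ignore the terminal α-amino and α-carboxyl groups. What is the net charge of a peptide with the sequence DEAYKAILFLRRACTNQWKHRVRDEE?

Positive (K, R): K5, R11, R12, K19, R21, R23 → +6.
Negative (D, E): D1, E2, D24, E25, E26 → −5.
Net charge = (+6) + (−5) = +1.

+1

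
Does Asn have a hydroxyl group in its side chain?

No

Serine (S), threonine (T), and tyrosine (Y) each carry a hydroxyl group on the side chain.
Asparagine is not in this group.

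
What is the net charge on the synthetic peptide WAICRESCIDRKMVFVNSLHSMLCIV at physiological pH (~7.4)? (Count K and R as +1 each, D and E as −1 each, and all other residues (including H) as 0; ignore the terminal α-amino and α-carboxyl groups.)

+1

Positive (K, R): R5, R11, K12 → +3.
Negative (D, E): E6, D10 → −2.
Net charge = (+3) + (−2) = +1.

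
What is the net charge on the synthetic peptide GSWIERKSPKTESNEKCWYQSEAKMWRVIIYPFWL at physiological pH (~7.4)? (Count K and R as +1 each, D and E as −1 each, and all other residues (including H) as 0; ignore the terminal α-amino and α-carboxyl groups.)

+2

Positive (K, R): R6, K7, K10, K16, K24, R27 → +6.
Negative (D, E): E5, E12, E15, E22 → −4.
Net charge = (+6) + (−4) = +2.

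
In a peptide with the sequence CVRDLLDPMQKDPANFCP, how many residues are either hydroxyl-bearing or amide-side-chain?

2

Hydroxyl-bearing: S, T, Y. Amide-side-chain: N, Q.
Hydroxyl-bearing residues here: none (0).
Amide-side-chain residues here: Q10, N15 (2).
The two groups share no amino acid, so total = 0 + 2 = 2.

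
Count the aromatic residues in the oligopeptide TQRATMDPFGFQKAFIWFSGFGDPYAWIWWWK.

11

Phenylalanine (F), tryptophan (W), and tyrosine (Y) have aromatic ring side chains.
Matching residues: F9, F11, F15, W17, F18, F21, Y25, W27, W29, W30, W31.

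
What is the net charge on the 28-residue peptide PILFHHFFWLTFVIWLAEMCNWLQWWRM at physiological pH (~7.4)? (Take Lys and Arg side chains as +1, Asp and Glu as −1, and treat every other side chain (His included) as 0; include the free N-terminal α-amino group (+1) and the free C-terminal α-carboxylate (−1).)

Positive (K, R): R27 → +1.
Negative (D, E): E18 → −1.
The N-terminus (+1) and C-terminus (−1) cancel.
Net charge = (+1) + (−1) = 0.

0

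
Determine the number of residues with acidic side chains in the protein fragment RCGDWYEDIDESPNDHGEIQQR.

7

Aspartate (D) and glutamate (E) have carboxylic-acid side chains and are the acidic amino acids.
Matching residues: D4, E7, D8, D10, E11, D15, E18.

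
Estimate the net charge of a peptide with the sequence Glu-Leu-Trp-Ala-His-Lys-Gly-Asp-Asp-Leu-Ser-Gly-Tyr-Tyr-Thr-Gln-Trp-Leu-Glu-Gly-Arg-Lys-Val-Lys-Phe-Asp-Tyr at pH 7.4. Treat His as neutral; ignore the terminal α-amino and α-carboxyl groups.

-1

At pH ~7.4 the Lys and Arg side chains are protonated (+1), the Asp and Glu side chains are deprotonated (−1), and with His taken as neutral all other side chains carry no charge.
Positive (K, R): Lys6, Arg21, Lys22, Lys24 → +4.
Negative (D, E): Glu1, Asp8, Asp9, Glu19, Asp26 → −5.
Net charge = (+4) + (−5) = −1.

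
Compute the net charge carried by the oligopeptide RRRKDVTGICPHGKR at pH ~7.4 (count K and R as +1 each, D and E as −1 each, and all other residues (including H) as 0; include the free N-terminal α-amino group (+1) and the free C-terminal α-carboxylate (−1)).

+5

Positive (K, R): R1, R2, R3, K4, K14, R15 → +6.
Negative (D, E): D5 → −1.
The N-terminus (+1) and C-terminus (−1) cancel.
Net charge = (+6) + (−1) = +5.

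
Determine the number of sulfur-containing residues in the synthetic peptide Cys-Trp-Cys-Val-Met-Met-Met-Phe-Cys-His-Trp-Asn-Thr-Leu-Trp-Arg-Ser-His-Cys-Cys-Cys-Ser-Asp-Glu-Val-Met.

Cysteine (C, thiol) and methionine (M, thioether) are the two sulfur-containing amino acids.
Matching residues: Cys1, Cys3, Met5, Met6, Met7, Cys9, Cys19, Cys20, Cys21, Met26.

10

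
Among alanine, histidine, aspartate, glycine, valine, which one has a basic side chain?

histidine

Lysine (K), arginine (R), and histidine (H) have basic, nitrogen-containing side chains.
Of the listed options, only histidine belongs to this group.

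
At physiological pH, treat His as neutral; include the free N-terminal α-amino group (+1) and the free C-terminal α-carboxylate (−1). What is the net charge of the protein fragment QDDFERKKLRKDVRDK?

+2

The side chains ionized at physiological pH are Lys/Arg (+1) and Asp/Glu (−1); with His treated as neutral, nothing else contributes.
Positive (K, R): R6, K7, K8, R10, K11, R14, K16 → +7.
Negative (D, E): D2, D3, E5, D12, D15 → −5.
The N-terminus (+1) and C-terminus (−1) cancel.
Net charge = (+7) + (−5) = +2.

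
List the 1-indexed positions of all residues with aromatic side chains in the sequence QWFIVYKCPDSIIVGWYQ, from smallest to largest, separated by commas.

2, 3, 6, 16, 17

Phenylalanine (F), tryptophan (W), and tyrosine (Y) have aromatic ring side chains.
Matching residues: W2, F3, Y6, W16, Y17.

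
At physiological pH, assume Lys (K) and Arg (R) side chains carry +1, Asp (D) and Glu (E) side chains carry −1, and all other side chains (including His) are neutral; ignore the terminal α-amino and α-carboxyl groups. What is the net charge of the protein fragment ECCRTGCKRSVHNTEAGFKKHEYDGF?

Positive (K, R): R4, K8, R9, K19, K20 → +5.
Negative (D, E): E1, E15, E22, D24 → −4.
Net charge = (+5) + (−4) = +1.

+1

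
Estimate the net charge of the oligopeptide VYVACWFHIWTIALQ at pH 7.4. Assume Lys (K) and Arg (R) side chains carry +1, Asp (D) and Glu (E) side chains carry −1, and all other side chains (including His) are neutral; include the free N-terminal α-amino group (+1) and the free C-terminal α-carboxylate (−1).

Positive (K, R): none → +0.
Negative (D, E): none → −0.
The N-terminus (+1) and C-terminus (−1) cancel.
Net charge = (+0) + (−0) = 0.

0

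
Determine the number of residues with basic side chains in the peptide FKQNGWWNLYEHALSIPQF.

2

K, R, and H are the three residues with basic side chains (ε-amine, guanidinium, and imidazole respectively).
Matching residues: K2, H12.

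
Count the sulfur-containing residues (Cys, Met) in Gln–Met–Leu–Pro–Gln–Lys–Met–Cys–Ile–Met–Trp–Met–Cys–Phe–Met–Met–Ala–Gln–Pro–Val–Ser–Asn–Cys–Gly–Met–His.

Matching residues: Met2, Met7, Cys8, Met10, Met12, Cys13, Met15, Met16, Cys23, Met25.

10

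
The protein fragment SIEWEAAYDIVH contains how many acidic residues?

Only D (aspartate) and E (glutamate) carry a side-chain carboxylic acid.
Matching residues: E3, E5, D9.

3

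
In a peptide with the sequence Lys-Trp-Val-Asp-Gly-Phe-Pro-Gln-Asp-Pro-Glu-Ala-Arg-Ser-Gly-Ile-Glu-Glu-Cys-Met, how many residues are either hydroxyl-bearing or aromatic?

3

Hydroxyl-bearing: S, T, Y. Aromatic: F, W, Y.
Hydroxyl-bearing residues here: Ser14 (1).
Aromatic residues here: Trp2, Phe6 (2).
(Y belongs to both groups, but none appear in this sequence.) Total = 1 + 2 = 3.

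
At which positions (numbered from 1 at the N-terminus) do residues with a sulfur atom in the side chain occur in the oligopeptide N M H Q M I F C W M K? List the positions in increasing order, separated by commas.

Only Cys (C) and Met (M) have a sulfur atom in the side chain.
Matching residues: M2, M5, C8, M10.

2, 5, 8, 10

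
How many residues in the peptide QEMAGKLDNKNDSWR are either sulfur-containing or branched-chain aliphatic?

2

Sulfur-containing: C, M. Branched-chain aliphatic: I, L, V.
Sulfur-containing residues here: M3 (1).
Branched-chain aliphatic residues here: L7 (1).
The two groups share no amino acid, so total = 1 + 1 = 2.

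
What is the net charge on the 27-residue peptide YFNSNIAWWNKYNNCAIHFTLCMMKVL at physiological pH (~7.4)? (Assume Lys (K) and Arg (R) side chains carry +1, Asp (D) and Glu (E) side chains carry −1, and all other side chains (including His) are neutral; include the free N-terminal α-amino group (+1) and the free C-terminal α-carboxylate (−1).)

+2

Positive (K, R): K11, K25 → +2.
Negative (D, E): none → −0.
The N-terminus (+1) and C-terminus (−1) cancel.
Net charge = (+2) + (−0) = +2.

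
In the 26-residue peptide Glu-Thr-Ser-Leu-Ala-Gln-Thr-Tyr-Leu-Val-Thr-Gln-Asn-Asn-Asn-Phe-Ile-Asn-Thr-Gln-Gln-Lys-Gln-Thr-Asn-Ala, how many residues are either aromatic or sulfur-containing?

Aromatic: F, W, Y. Sulfur-containing: C, M.
Aromatic residues here: Tyr8, Phe16 (2).
Sulfur-containing residues here: none (0).
The two groups share no amino acid, so total = 2 + 0 = 2.

2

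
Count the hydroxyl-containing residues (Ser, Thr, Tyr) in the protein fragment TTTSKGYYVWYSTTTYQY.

13

Matching residues: T1, T2, T3, S4, Y7, Y8, Y11, S12, T13, T14, T15, Y16, Y18.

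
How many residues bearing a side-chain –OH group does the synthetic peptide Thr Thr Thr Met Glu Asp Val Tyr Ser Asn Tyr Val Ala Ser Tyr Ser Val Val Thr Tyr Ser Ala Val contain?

12

Serine (S), threonine (T), and tyrosine (Y) each carry a hydroxyl group on the side chain.
Matching residues: Thr1, Thr2, Thr3, Tyr8, Ser9, Tyr11, Ser14, Tyr15, Ser16, Thr19, Tyr20, Ser21.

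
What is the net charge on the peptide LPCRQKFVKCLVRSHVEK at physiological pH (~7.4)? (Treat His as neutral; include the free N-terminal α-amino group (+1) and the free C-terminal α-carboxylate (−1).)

At pH ~7.4 the Lys and Arg side chains are protonated (+1), the Asp and Glu side chains are deprotonated (−1), and with His taken as neutral all other side chains carry no charge.
Positive (K, R): R4, K6, K9, R13, K18 → +5.
Negative (D, E): E17 → −1.
The N-terminus (+1) and C-terminus (−1) cancel.
Net charge = (+5) + (−1) = +4.

+4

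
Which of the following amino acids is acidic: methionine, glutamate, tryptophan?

glutamate

Aspartate (D) and glutamate (E) have carboxylic-acid side chains and are the acidic amino acids.
Of the listed options, only glutamate belongs to this group.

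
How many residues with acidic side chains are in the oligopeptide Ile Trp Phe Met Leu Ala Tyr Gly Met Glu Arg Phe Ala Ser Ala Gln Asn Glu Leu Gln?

Only D (aspartate) and E (glutamate) carry a side-chain carboxylic acid.
Matching residues: Glu10, Glu18.

2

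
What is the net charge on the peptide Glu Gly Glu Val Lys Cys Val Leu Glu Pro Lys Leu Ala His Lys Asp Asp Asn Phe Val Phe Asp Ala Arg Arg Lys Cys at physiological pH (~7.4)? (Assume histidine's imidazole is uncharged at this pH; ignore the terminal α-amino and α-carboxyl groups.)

0

The side chains ionized at physiological pH are Lys/Arg (+1) and Asp/Glu (−1); with His treated as neutral, nothing else contributes.
Positive (K, R): Lys5, Lys11, Lys15, Arg24, Arg25, Lys26 → +6.
Negative (D, E): Glu1, Glu3, Glu9, Asp16, Asp17, Asp22 → −6.
Net charge = (+6) + (−6) = 0.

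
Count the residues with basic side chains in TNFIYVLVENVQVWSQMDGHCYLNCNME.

K, R, and H are the three residues with basic side chains (ε-amine, guanidinium, and imidazole respectively).
Matching residues: H20.

1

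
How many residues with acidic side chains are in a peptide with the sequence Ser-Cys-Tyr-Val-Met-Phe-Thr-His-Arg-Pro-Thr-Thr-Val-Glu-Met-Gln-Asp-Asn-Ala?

2

Only D (aspartate) and E (glutamate) carry a side-chain carboxylic acid.
Matching residues: Glu14, Asp17.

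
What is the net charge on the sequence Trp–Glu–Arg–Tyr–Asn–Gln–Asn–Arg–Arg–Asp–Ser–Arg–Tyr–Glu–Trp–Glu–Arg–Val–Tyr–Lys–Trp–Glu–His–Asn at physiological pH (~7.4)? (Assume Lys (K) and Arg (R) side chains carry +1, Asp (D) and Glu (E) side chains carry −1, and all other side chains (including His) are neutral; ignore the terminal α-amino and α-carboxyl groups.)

Positive (K, R): Arg3, Arg8, Arg9, Arg12, Arg17, Lys20 → +6.
Negative (D, E): Glu2, Asp10, Glu14, Glu16, Glu22 → −5.
Net charge = (+6) + (−5) = +1.

+1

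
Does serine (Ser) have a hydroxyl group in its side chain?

S, T, and Y are the three residues with a side-chain hydroxyl.
Serine is in this group.

Yes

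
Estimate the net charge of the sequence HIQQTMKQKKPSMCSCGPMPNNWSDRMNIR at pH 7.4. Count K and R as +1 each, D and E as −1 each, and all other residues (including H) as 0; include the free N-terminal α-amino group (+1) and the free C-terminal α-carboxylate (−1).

Positive (K, R): K7, K9, K10, R26, R30 → +5.
Negative (D, E): D25 → −1.
The N-terminus (+1) and C-terminus (−1) cancel.
Net charge = (+5) + (−1) = +4.

+4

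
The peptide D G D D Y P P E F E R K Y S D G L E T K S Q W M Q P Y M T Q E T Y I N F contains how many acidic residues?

8

Aspartate (D) and glutamate (E) have carboxylic-acid side chains and are the acidic amino acids.
Matching residues: D1, D3, D4, E8, E10, D15, E18, E31.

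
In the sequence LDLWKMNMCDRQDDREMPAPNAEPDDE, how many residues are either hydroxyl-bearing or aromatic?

1

Hydroxyl-bearing: S, T, Y. Aromatic: F, W, Y.
Hydroxyl-bearing residues here: none (0).
Aromatic residues here: W4 (1).
(Y belongs to both groups, but none appear in this sequence.) Total = 0 + 1 = 1.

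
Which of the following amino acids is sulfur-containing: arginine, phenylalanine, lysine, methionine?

methionine

The sulfur-bearing residues are cysteine (–SH) and methionine (–S–CH₃).
Of the listed options, only methionine belongs to this group.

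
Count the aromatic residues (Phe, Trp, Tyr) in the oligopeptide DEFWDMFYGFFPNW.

Matching residues: F3, W4, F7, Y8, F10, F11, W14.

7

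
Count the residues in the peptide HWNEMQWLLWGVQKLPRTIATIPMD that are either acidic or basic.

Acidic: D, E. Basic: H, K, R.
Acidic residues here: E4, D25 (2).
Basic residues here: H1, K14, R17 (3).
The two groups share no amino acid, so total = 2 + 3 = 5.

5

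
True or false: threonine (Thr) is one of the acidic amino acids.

The acidic residues are Asp (D) and Glu (E), whose side chains end in a carboxylate group.
Threonine is not in this group.

False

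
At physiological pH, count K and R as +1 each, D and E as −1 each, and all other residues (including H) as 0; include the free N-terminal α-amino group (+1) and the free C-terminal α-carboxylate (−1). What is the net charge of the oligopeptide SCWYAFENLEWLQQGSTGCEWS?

-3

Positive (K, R): none → +0.
Negative (D, E): E7, E10, E20 → −3.
The N-terminus (+1) and C-terminus (−1) cancel.
Net charge = (+0) + (−3) = −3.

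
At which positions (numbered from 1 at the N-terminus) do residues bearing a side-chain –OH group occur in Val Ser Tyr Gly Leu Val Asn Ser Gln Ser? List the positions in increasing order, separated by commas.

S, T, and Y are the three residues with a side-chain hydroxyl.
Matching residues: Ser2, Tyr3, Ser8, Ser10.

2, 3, 8, 10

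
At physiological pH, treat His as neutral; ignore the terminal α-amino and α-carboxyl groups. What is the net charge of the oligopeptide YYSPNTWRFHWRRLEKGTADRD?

The side chains ionized at physiological pH are Lys/Arg (+1) and Asp/Glu (−1); with His treated as neutral, nothing else contributes.
Positive (K, R): R8, R12, R13, K16, R21 → +5.
Negative (D, E): E15, D20, D22 → −3.
Net charge = (+5) + (−3) = +2.

+2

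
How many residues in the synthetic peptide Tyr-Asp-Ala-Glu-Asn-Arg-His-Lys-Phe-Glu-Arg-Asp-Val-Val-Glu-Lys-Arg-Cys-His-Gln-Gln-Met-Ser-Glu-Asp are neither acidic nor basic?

11

Acidic: D, E. Basic: K, R, H. All other residues are neither.
Matching residues: Tyr1, Ala3, Asn5, Phe9, Val13, Val14, Cys18, Gln20, Gln21, Met22, Ser23.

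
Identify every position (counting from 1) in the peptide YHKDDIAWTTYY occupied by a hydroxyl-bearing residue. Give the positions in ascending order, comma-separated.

1, 9, 10, 11, 12

Serine (S), threonine (T), and tyrosine (Y) each carry a hydroxyl group on the side chain.
Matching residues: Y1, T9, T10, Y11, Y12.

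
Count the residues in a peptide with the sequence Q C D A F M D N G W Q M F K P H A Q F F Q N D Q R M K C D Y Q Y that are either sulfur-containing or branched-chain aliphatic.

Sulfur-containing: C, M. Branched-chain aliphatic: I, L, V.
Sulfur-containing residues here: C2, M6, M12, M26, C28 (5).
Branched-chain aliphatic residues here: none (0).
The two groups share no amino acid, so total = 5 + 0 = 5.

5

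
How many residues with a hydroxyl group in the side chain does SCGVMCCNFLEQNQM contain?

The –OH-bearing residues are Ser, Thr (aliphatic alcohols), and Tyr (phenol).
Matching residues: S1.

1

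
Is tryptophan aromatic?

Yes

F, W, and Y each carry an aromatic ring on the side chain.
Tryptophan is in this group.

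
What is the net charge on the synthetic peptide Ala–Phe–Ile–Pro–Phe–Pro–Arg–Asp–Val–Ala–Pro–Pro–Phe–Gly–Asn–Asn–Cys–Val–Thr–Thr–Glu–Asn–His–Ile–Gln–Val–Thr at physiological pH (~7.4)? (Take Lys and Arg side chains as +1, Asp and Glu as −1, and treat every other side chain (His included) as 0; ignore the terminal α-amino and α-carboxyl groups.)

-1

Positive (K, R): Arg7 → +1.
Negative (D, E): Asp8, Glu21 → −2.
Net charge = (+1) + (−2) = −1.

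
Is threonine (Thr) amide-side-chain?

No

The amide-side-chain residues are Asn (N) and Gln (Q).
Threonine is not in this group.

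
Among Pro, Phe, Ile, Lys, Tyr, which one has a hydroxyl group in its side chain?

Serine (S), threonine (T), and tyrosine (Y) each carry a hydroxyl group on the side chain.
Of the listed options, only Tyr belongs to this group.

Tyr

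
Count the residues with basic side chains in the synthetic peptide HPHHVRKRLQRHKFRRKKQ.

13

K, R, and H are the three residues with basic side chains (ε-amine, guanidinium, and imidazole respectively).
Matching residues: H1, H3, H4, R6, K7, R8, R11, H12, K13, R15, R16, K17, K18.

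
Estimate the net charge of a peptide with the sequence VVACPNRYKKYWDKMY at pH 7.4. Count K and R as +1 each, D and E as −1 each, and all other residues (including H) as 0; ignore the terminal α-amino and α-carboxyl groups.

Positive (K, R): R7, K9, K10, K14 → +4.
Negative (D, E): D13 → −1.
Net charge = (+4) + (−1) = +3.

+3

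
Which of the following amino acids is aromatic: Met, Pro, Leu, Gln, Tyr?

Tyr

The aromatic amino acids are Phe (F, benzyl), Trp (W, indole), and Tyr (Y, phenol).
Of the listed options, only Tyr belongs to this group.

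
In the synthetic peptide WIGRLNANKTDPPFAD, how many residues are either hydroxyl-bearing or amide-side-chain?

3

Hydroxyl-bearing: S, T, Y. Amide-side-chain: N, Q.
Hydroxyl-bearing residues here: T10 (1).
Amide-side-chain residues here: N6, N8 (2).
The two groups share no amino acid, so total = 1 + 2 = 3.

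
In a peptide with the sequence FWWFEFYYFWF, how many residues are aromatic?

10

Phenylalanine (F), tryptophan (W), and tyrosine (Y) have aromatic ring side chains.
Matching residues: F1, W2, W3, F4, F6, Y7, Y8, F9, W10, F11.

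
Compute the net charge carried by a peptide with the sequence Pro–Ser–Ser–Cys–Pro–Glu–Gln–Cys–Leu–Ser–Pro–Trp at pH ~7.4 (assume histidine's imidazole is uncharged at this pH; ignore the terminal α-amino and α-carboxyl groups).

-1

At pH ~7.4 the Lys and Arg side chains are protonated (+1), the Asp and Glu side chains are deprotonated (−1), and with His taken as neutral all other side chains carry no charge.
Positive (K, R): none → +0.
Negative (D, E): Glu6 → −1.
Net charge = (+0) + (−1) = −1.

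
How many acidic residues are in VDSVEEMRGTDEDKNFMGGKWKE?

The acidic residues are Asp (D) and Glu (E), whose side chains end in a carboxylate group.
Matching residues: D2, E5, E6, D11, E12, D13, E23.

7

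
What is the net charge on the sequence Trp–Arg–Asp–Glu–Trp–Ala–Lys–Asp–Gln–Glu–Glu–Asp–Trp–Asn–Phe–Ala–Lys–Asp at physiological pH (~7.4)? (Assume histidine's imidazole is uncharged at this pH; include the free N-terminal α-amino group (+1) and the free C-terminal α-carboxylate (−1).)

At pH ~7.4 the Lys and Arg side chains are protonated (+1), the Asp and Glu side chains are deprotonated (−1), and with His taken as neutral all other side chains carry no charge.
Positive (K, R): Arg2, Lys7, Lys17 → +3.
Negative (D, E): Asp3, Glu4, Asp8, Glu10, Glu11, Asp12, Asp18 → −7.
The N-terminus (+1) and C-terminus (−1) cancel.
Net charge = (+3) + (−7) = −4.

-4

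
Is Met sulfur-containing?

The sulfur-bearing residues are cysteine (–SH) and methionine (–S–CH₃).
Methionine is in this group.

Yes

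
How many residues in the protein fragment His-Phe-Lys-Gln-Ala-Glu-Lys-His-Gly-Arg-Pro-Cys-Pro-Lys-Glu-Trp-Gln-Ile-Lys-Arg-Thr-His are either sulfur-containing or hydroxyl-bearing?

Sulfur-containing: C, M. Hydroxyl-bearing: S, T, Y.
Sulfur-containing residues here: Cys12 (1).
Hydroxyl-bearing residues here: Thr21 (1).
The two groups share no amino acid, so total = 1 + 1 = 2.

2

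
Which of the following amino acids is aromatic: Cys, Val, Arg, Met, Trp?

F, W, and Y each carry an aromatic ring on the side chain.
Of the listed options, only Trp belongs to this group.

Trp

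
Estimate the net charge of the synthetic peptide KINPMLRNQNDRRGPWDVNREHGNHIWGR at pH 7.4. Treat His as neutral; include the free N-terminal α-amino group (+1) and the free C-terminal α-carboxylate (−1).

At pH ~7.4 the Lys and Arg side chains are protonated (+1), the Asp and Glu side chains are deprotonated (−1), and with His taken as neutral all other side chains carry no charge.
Positive (K, R): K1, R7, R12, R13, R20, R29 → +6.
Negative (D, E): D11, D17, E21 → −3.
The N-terminus (+1) and C-terminus (−1) cancel.
Net charge = (+6) + (−3) = +3.

+3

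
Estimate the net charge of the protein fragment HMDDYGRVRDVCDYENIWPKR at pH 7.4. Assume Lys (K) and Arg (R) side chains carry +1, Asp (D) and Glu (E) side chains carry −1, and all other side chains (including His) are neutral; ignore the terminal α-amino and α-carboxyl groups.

-1

Positive (K, R): R7, R9, K20, R21 → +4.
Negative (D, E): D3, D4, D10, D13, E15 → −5.
Net charge = (+4) + (−5) = −1.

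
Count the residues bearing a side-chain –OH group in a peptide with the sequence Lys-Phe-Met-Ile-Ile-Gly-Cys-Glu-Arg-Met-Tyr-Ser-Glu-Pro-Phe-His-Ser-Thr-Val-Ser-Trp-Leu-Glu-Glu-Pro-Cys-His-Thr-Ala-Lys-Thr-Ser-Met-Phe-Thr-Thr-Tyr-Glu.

Serine (S), threonine (T), and tyrosine (Y) each carry a hydroxyl group on the side chain.
Matching residues: Tyr11, Ser12, Ser17, Thr18, Ser20, Thr28, Thr31, Ser32, Thr35, Thr36, Tyr37.

11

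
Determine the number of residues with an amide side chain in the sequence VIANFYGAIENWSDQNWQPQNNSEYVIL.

8

The amide-side-chain residues are Asn (N) and Gln (Q).
Matching residues: N4, N11, Q15, N16, Q18, Q20, N21, N22.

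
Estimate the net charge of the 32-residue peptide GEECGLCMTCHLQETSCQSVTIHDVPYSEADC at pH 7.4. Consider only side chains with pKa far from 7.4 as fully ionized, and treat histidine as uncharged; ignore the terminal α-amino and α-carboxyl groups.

Near pH 7.4, K and R contribute +1 each, D and E contribute −1 each, and every other side chain (His included, as stated) is uncharged.
Positive (K, R): none → +0.
Negative (D, E): E2, E3, E14, D24, E29, D31 → −6.
Net charge = (+0) + (−6) = −6.

-6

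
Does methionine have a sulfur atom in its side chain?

Yes

Only Cys (C) and Met (M) have a sulfur atom in the side chain.
Methionine is in this group.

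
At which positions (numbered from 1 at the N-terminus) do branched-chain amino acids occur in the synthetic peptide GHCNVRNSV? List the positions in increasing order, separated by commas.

V, L, and I make up the branched-chain aliphatic group.
Matching residues: V5, V9.

5, 9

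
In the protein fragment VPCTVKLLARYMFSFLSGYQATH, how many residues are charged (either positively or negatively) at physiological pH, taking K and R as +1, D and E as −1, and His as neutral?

Charged side chains at pH ~7.4: K, R (positive); D, E (negative).
Matching residues: K6, R10.

2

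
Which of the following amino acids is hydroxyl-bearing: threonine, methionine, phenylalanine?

threonine

The –OH-bearing residues are Ser, Thr (aliphatic alcohols), and Tyr (phenol).
Of the listed options, only threonine belongs to this group.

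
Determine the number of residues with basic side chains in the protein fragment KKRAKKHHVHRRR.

Lysine (K), arginine (R), and histidine (H) have basic, nitrogen-containing side chains.
Matching residues: K1, K2, R3, K5, K6, H7, H8, H10, R11, R12, R13.

11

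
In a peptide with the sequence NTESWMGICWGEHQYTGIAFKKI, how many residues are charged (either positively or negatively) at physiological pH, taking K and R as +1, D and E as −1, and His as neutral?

Charged side chains at pH ~7.4: K, R (positive); D, E (negative).
Matching residues: E3, E12, K21, K22.

4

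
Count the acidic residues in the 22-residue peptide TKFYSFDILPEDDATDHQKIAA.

5

Aspartate (D) and glutamate (E) have carboxylic-acid side chains and are the acidic amino acids.
Matching residues: D7, E11, D12, D13, D16.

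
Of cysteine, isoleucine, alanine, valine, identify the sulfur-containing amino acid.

cysteine

The sulfur-bearing residues are cysteine (–SH) and methionine (–S–CH₃).
Of the listed options, only cysteine belongs to this group.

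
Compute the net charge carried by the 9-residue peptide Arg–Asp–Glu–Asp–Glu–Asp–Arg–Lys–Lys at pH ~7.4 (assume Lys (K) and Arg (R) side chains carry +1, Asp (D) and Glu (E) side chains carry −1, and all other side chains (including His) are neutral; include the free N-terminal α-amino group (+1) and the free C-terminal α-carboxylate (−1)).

-1

Positive (K, R): Arg1, Arg7, Lys8, Lys9 → +4.
Negative (D, E): Asp2, Glu3, Asp4, Glu5, Asp6 → −5.
The N-terminus (+1) and C-terminus (−1) cancel.
Net charge = (+4) + (−5) = −1.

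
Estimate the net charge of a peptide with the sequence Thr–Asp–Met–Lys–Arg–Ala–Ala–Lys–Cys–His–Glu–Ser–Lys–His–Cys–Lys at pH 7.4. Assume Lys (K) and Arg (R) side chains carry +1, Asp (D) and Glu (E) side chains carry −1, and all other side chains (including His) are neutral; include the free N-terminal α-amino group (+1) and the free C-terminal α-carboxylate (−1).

+3

Positive (K, R): Lys4, Arg5, Lys8, Lys13, Lys16 → +5.
Negative (D, E): Asp2, Glu11 → −2.
The N-terminus (+1) and C-terminus (−1) cancel.
Net charge = (+5) + (−2) = +3.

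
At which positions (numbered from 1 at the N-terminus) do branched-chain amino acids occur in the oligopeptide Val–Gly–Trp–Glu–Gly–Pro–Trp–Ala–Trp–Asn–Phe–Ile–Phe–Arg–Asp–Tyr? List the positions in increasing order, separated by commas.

1, 12

The BCAAs are Val, Leu, and Ile — aliphatic side chains with a branch point.
Matching residues: Val1, Ile12.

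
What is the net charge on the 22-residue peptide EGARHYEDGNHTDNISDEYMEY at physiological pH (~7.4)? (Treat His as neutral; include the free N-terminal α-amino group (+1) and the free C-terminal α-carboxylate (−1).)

-6

At pH ~7.4 the Lys and Arg side chains are protonated (+1), the Asp and Glu side chains are deprotonated (−1), and with His taken as neutral all other side chains carry no charge.
Positive (K, R): R4 → +1.
Negative (D, E): E1, E7, D8, D13, D17, E18, E21 → −7.
The N-terminus (+1) and C-terminus (−1) cancel.
Net charge = (+1) + (−7) = −6.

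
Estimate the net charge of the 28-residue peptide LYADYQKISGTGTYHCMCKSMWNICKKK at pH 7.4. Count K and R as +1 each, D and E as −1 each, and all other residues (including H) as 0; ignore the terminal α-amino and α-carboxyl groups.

Positive (K, R): K7, K19, K26, K27, K28 → +5.
Negative (D, E): D4 → −1.
Net charge = (+5) + (−1) = +4.

+4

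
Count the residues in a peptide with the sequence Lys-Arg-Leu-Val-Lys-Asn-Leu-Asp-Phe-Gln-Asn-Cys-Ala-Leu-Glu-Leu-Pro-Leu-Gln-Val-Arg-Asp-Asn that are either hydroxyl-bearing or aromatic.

1

Hydroxyl-bearing: S, T, Y. Aromatic: F, W, Y.
Hydroxyl-bearing residues here: none (0).
Aromatic residues here: Phe9 (1).
(Y belongs to both groups, but none appear in this sequence.) Total = 0 + 1 = 1.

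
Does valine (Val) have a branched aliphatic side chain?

Yes

V, L, and I make up the branched-chain aliphatic group.
Valine is in this group.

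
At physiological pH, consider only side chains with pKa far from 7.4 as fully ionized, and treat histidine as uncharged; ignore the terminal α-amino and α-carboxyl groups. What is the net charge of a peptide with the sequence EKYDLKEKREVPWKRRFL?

+3

The side chains ionized at physiological pH are Lys/Arg (+1) and Asp/Glu (−1); with His treated as neutral, nothing else contributes.
Positive (K, R): K2, K6, K8, R9, K14, R15, R16 → +7.
Negative (D, E): E1, D4, E7, E10 → −4.
Net charge = (+7) + (−4) = +3.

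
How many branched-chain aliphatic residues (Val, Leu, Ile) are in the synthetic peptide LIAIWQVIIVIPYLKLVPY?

11

Matching residues: L1, I2, I4, V7, I8, I9, V10, I11, L14, L16, V17.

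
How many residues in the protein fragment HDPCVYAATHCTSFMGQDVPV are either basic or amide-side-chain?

Basic: H, K, R. Amide-side-chain: N, Q.
Basic residues here: H1, H10 (2).
Amide-side-chain residues here: Q17 (1).
The two groups share no amino acid, so total = 2 + 1 = 3.

3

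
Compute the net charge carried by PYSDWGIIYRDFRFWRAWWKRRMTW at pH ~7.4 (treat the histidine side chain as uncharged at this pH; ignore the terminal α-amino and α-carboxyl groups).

Near pH 7.4, K and R contribute +1 each, D and E contribute −1 each, and every other side chain (His included, as stated) is uncharged.
Positive (K, R): R10, R13, R16, K20, R21, R22 → +6.
Negative (D, E): D4, D11 → −2.
Net charge = (+6) + (−2) = +4.

+4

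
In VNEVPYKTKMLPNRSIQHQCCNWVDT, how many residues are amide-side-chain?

Asparagine (N) and glutamine (Q) have uncharged amide side chains.
Matching residues: N2, N13, Q17, Q19, N22.

5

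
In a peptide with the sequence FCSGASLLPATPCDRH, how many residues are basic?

2

K, R, and H are the three residues with basic side chains (ε-amine, guanidinium, and imidazole respectively).
Matching residues: R15, H16.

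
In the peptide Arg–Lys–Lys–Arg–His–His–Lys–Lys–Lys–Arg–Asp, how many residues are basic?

Lysine (K), arginine (R), and histidine (H) have basic, nitrogen-containing side chains.
Matching residues: Arg1, Lys2, Lys3, Arg4, His5, His6, Lys7, Lys8, Lys9, Arg10.

10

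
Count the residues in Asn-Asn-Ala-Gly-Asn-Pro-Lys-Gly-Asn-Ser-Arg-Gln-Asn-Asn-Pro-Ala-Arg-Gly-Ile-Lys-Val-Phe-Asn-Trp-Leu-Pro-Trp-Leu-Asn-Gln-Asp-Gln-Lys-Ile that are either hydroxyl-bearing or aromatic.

4

Hydroxyl-bearing: S, T, Y. Aromatic: F, W, Y.
Hydroxyl-bearing residues here: Ser10 (1).
Aromatic residues here: Phe22, Trp24, Trp27 (3).
(Y belongs to both groups, but none appear in this sequence.) Total = 1 + 3 = 4.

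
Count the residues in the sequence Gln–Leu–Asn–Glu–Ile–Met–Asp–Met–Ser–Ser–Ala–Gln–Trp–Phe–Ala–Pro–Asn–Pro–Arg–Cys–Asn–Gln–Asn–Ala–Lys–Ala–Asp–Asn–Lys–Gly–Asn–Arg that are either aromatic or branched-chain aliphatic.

Aromatic: F, W, Y. Branched-chain aliphatic: I, L, V.
Aromatic residues here: Trp13, Phe14 (2).
Branched-chain aliphatic residues here: Leu2, Ile5 (2).
The two groups share no amino acid, so total = 2 + 2 = 4.

4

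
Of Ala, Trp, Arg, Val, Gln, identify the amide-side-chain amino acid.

Only N (asparagine) and Q (glutamine) carry a side-chain carboxamide.
Of the listed options, only Gln belongs to this group.

Gln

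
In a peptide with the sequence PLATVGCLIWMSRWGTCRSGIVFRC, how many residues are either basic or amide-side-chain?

Basic: H, K, R. Amide-side-chain: N, Q.
Basic residues here: R13, R18, R24 (3).
Amide-side-chain residues here: none (0).
The two groups share no amino acid, so total = 3 + 0 = 3.

3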